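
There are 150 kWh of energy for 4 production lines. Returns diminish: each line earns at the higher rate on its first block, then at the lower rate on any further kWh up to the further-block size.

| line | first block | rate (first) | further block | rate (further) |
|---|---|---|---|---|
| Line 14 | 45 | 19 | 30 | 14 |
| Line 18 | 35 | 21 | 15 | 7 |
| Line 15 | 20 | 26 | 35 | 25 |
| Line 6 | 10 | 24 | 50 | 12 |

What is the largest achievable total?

3295

Order all 8 blocks by rate: Line 15/first 26 > Line 15/second 25 > Line 6/first 24 > Line 18/first 21 > Line 14/first 19 > Line 14/second 14 > Line 6/second 12 > Line 18/second 7.
Line 15/first (26): +20 → 130 left.
Fill Line 15 second block (35 at 25) → 95 left.
Fill Line 6 first block (10 at 24) → 85 left.
Line 18 first at 21: fill all 35 → 50 left.
Line 14/first (19): +45 → 5 left.
Line 14/second: +5 of 30 at 14; pool empty.
Total = 26×20 + 25×35 + 24×10 + 21×35 + 19×45 + 14×5 = 3295.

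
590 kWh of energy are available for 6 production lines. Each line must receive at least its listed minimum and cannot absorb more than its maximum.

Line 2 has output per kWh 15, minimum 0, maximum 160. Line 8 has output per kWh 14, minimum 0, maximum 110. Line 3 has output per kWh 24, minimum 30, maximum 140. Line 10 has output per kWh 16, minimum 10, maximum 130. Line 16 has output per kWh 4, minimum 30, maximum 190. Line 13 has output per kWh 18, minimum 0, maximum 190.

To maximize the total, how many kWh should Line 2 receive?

Meeting every minimum uses 0+0+30+10+30+0 = 70 kWh, leaving 520.
Rank by output per kWh: Line 3 24 > Line 13 18 > Line 10 16 > Line 2 15 > Line 8 14 > Line 16 4.
Line 3 takes 110 more to reach its cap of 140 ; 410 left.
Give Line 13 190 more to hit its cap of 190 ; 220 left.
Line 10 takes 120 more to reach its cap of 130 ; 100 left.
Only 100 left; Line 2 takes them to reach 100.

100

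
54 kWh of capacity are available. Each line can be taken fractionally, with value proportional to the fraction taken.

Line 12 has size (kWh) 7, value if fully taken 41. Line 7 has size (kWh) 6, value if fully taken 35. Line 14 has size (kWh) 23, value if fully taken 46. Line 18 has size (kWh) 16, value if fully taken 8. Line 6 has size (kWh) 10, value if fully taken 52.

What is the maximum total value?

Rank by value-to-size ratio: Line 12 41/7≈5.86, Line 7 35/6≈5.83, Line 6 52/10≈5.2, Line 14 46/23≈2, Line 18 8/16≈0.5.
Take all of Line 12 (7 kWh, value 41) ; 47 kWh left.
All 6 kWh of Line 7 fit (value 35) ; 41 remain.
Take all of Line 6 (10 kWh, value 52) ; 31 kWh left.
All 23 kWh of Line 14 fit (value 46) ; 8 remain.
8 kWh left: a 8/16 share of Line 18 gives 8×8/16 = 4.
Total value = 178.

178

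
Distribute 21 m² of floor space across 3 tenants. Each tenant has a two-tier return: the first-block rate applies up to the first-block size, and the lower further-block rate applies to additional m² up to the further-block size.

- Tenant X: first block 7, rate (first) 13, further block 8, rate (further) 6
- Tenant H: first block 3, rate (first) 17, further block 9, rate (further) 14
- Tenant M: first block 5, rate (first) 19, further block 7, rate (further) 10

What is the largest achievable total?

Order all 6 blocks by rate: Tenant M/T1 19 > Tenant H/T1 17 > Tenant H/T2 14 > Tenant X/T1 13 > Tenant M/T2 10 > Tenant X/T2 6.
Tenant M T1 at 19: fill all 5 ; 16 left.
Tenant H T1 at 17: fill all 3 ; 13 left.
Tenant H/T2 (14): +9 ; 4 left.
4 remain; put them into Tenant X T1 at 13.
Total = 19×5 + 17×3 + 14×9 + 13×4 = 324.

324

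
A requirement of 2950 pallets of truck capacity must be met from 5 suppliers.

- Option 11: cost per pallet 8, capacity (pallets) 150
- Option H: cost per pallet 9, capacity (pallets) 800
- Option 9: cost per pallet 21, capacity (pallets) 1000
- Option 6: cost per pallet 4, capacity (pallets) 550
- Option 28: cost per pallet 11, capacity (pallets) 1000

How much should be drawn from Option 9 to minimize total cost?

Use suppliers in increasing cost order.
Option 6 (4): use full 550 — 2400 pallets to go.
Take 150 from Option 11 at 8 — need 2250 more.
Option H at 9: take all 800 pallets — 1450 still needed.
Take 1000 from Option 28 at 11 — need 450 more.
Option 9 (21): take the remaining 450 — done.

450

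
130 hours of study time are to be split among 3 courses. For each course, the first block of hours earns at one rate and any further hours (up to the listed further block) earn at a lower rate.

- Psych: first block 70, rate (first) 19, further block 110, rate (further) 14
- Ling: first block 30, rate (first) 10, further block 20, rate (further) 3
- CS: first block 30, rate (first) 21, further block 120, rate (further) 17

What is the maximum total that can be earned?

2470

Treat each block as its own option and order by rate: CS/first 21 > Psych/first 19 > CS/second 17 > Psych/second 14 > Ling/first 10 > Ling/second 3.
CS first at 21: fill all 30 ; 100 left.
Psych first at 19: fill all 70 ; 30 left.
30 remain; put them into CS second at 17.
Total = 21×30 + 19×70 + 17×30 = 2470.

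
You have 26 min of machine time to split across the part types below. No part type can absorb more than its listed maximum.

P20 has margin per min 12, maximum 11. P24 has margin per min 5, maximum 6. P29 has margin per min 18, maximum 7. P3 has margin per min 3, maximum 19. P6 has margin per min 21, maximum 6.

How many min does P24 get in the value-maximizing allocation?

2

Highest margin per min first: P6 21 > P29 18 > P20 12 > P24 5 > P3 3.
Give P6 6 to hit its cap of 6 — 20 left.
P29: +7 to 7 (cap) — 13 left.
P20 takes 11 to reach its cap of 11 — 2 left.
Only 2 left; P24 takes them to reach 2.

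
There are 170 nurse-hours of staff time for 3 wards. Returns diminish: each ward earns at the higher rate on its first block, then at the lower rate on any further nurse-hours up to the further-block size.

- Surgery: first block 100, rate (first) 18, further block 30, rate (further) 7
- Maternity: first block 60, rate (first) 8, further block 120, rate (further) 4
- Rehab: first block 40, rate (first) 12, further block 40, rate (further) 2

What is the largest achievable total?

2520

Order all 6 blocks by rate: Surgery/T1 18 > Rehab/T1 12 > Maternity/T1 8 > Surgery/T2 7 > Maternity/T2 4 > Rehab/T2 2.
Surgery/T1 (18): +100 — 70 left.
Rehab/T1 (12): +40 — 30 left.
Maternity T1 at 8: only 30 left, fill 30.
Total = 18×100 + 12×40 + 8×30 = 2520.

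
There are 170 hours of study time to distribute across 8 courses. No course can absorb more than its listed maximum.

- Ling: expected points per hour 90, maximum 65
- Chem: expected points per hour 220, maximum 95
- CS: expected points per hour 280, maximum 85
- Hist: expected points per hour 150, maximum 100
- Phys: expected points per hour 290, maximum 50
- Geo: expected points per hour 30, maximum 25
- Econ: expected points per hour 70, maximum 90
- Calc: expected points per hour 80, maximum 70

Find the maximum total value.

Highest expected points per hour first: Phys 290 > CS 280 > Chem 220 > Hist 150 > Ling 90 > Calc 80 > Econ 70 > Geo 30.
Phys takes 50 to reach its cap of 50 ; 120 left.
CS: +85 to 85 (cap) ; 35 left.
Only 35 left; Chem takes them to reach 35.
Total = 220×35 + 280×85 + 290×50 = 46000.

46000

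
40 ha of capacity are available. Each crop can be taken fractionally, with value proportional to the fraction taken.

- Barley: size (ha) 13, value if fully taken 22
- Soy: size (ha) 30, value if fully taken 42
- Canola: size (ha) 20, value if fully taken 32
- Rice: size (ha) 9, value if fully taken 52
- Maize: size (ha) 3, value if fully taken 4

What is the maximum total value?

Best value per unit of size first: Rice 52/9≈5.78, Barley 22/13≈1.69, Canola 32/20≈1.6, Soy 42/30≈1.4, Maize 4/3≈1.33.
Take all of Rice (9 ha, value 52) ; 31 ha left.
Take all of Barley (13 ha, value 22) ; 18 ha left.
18 ha left: a 18/20 share of Canola gives 32×18/20 = 28.8.
Total value = 102.8.

102.8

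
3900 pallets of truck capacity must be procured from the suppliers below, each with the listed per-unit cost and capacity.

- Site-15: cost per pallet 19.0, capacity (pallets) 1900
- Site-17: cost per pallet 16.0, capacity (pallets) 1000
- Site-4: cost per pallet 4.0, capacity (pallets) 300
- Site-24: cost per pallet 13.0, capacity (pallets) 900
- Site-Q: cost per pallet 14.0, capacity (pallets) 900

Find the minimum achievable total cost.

56700

Cheapest first:
Take 300 from Site-4 at 4.0 → need 3600 more.
Site-24 at 13.0: take all 900 pallets → 2700 still needed.
Site-Q at 14.0: take all 900 pallets → 1800 still needed.
Site-17 at 16.0: take all 1000 pallets → 800 still needed.
Take 800 from Site-15 at 19.0 to finish.
Cost = 300×4.0 + 900×13.0 + 900×14.0 + 1000×16.0 + 800×19.0 = 56700.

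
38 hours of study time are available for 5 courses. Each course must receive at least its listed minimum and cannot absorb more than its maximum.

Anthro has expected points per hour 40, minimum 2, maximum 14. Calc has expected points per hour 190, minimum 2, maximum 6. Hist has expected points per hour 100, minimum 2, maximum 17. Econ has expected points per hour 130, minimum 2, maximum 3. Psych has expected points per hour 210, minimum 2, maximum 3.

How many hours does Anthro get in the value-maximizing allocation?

9

Meeting every minimum uses 2+2+2+2+2 = 10 hours, leaving 28.
Order the courses by expected points per hour: Psych 210 > Calc 190 > Econ 130 > Hist 100 > Anthro 40.
Psych takes 1 more to reach its cap of 3 ; 27 left.
Give Calc 4 more to hit its cap of 6 ; 23 left.
Give Econ 1 more to hit its cap of 3 ; 22 left.
Give Hist 15 more to hit its cap of 17 ; 7 left.
Anthro: +7 (room for 12) → 9. Pool exhausted.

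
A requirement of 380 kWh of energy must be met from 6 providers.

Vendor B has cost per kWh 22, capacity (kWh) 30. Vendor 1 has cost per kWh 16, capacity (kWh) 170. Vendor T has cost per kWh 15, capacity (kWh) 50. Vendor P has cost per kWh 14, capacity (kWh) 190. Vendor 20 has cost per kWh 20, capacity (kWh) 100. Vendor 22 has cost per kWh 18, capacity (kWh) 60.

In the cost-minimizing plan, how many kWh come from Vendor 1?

140

Fill from the cheapest provider first.
Vendor P at 14: take all 190 kWh ; 190 still needed.
Vendor T at 15: take all 50 kWh ; 140 still needed.
Take 140 from Vendor 1 at 16 to finish.
Vendor 22, Vendor 20, Vendor B: unused.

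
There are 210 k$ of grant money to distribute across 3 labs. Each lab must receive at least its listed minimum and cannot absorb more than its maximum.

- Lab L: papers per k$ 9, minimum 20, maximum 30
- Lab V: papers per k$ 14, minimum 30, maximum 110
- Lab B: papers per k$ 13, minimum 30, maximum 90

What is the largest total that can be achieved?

Meeting every minimum uses 20+30+30 = 80 k$, leaving 130.
Order the labs by papers per k$: Lab V 14 > Lab B 13 > Lab L 9.
Give Lab V 80 more to hit its cap of 110 — 50 left.
Only 50 left; Lab B takes them to reach 80.
Total = 9×20 + 14×110 + 13×80 = 2760.

2760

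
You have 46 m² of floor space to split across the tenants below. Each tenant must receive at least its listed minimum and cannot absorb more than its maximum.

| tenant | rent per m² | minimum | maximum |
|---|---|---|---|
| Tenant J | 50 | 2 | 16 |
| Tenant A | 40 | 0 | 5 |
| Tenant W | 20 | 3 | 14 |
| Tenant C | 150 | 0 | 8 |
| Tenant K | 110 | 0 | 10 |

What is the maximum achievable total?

Meeting every minimum uses 2+0+3+0+0 = 5 m², leaving 41.
Highest rent per m² first: Tenant C 150 > Tenant K 110 > Tenant J 50 > Tenant A 40 > Tenant W 20.
Tenant C takes 8 more to reach its cap of 8 — 33 left.
Tenant K takes 10 more to reach its cap of 10 — 23 left.
Give Tenant J 14 more to hit its cap of 16 — 9 left.
Give Tenant A 5 more to hit its cap of 5 — 4 left.
Only 4 left; Tenant W takes them to reach 7.
Total = 50×16 + 40×5 + 20×7 + 150×8 + 110×10 = 3440.

3440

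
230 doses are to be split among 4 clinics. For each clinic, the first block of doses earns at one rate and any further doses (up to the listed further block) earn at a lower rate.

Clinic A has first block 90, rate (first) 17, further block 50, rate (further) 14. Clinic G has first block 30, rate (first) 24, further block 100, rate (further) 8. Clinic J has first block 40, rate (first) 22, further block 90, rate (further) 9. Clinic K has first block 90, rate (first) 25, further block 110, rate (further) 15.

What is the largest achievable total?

Order all 8 blocks by rate: Clinic K/first 25 > Clinic G/first 24 > Clinic J/first 22 > Clinic A/first 17 > Clinic K/second 15 > Clinic A/second 14 > Clinic J/second 9 > Clinic G/second 8.
Clinic K/first (25): +90 → 140 left.
Fill Clinic G first block (30 at 24) → 110 left.
Clinic J first at 22: fill all 40 → 70 left.
70 remain; put them into Clinic A first at 17.
Total = 25×90 + 24×30 + 22×40 + 17×70 = 5040.

5040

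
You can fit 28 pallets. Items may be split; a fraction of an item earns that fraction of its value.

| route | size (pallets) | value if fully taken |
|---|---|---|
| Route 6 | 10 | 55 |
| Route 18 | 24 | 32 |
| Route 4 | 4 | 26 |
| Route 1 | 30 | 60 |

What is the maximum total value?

109

Sort by value density: Route 4 26/4≈6.5, Route 6 55/10≈5.5, Route 1 60/30≈2, Route 18 32/24≈1.33.
All 4 pallets of Route 4 fit (value 26) — 24 remain.
All 10 pallets of Route 6 fit (value 55) — 14 remain.
Fill the last 14 pallets with part of Route 1: 14/30 of it earns 28.
Total value = 109.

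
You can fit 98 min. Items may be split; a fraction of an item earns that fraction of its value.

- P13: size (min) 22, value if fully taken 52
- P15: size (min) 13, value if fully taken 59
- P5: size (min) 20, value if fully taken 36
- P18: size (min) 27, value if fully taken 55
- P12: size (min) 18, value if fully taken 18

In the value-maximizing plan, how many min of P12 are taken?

Sort by value density: P15 59/13≈4.54, P13 52/22≈2.36, P18 55/27≈2.04, P5 36/20≈1.8, P12 18/18≈1.
All 13 min of P15 fit (value 59) — 85 remain.
P13: take in full, 22 min for value 52 — 63 left.
Take all of P18 (27 min, value 55) — 36 min left.
P5: take in full, 20 min for value 36 — 16 left.
Only 16 min remain; take 16/18 of P12 for value 18×16/18 = 16.

16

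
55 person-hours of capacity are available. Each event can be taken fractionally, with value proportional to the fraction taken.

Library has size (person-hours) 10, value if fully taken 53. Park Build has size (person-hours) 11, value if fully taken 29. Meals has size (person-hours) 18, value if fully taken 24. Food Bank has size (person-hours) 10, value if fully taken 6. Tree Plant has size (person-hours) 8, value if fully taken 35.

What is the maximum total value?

145.8

Rank by value-to-size ratio: Library 53/10≈5.3, Tree Plant 35/8≈4.38, Park Build 29/11≈2.64, Meals 24/18≈1.33, Food Bank 6/10≈0.6.
All 10 person-hours of Library fit (value 53) → 45 remain.
Take all of Tree Plant (8 person-hours, value 35) → 37 person-hours left.
All 11 person-hours of Park Build fit (value 29) → 26 remain.
All 18 person-hours of Meals fit (value 24) → 8 remain.
Only 8 person-hours remain; take 8/10 of Food Bank for value 6×8/10 = 4.8.
Total value = 145.8.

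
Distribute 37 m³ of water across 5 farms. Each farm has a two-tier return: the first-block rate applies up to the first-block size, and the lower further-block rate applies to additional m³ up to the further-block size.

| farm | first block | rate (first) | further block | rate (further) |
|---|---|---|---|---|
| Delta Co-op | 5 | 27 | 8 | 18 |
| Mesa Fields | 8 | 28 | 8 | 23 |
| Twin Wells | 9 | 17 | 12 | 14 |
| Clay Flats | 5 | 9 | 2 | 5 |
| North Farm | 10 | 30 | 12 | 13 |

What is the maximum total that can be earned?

951

Order all 10 blocks by rate: North Farm/T1 30 > Mesa Fields/T1 28 > Delta Co-op/T1 27 > Mesa Fields/T2 23 > Delta Co-op/T2 18 > Twin Wells/T1 17 > Twin Wells/T2 14 > North Farm/T2 13 > Clay Flats/T1 9 > Clay Flats/T2 5.
Fill North Farm T1 block (10 at 30) → 27 left.
Mesa Fields/T1 (28): +8 → 19 left.
Fill Delta Co-op T1 block (5 at 27) → 14 left.
Fill Mesa Fields T2 block (8 at 23) → 6 left.
Delta Co-op T2 at 18: only 6 left, fill 6.
Total = 30×10 + 28×8 + 27×5 + 23×8 + 18×6 = 951.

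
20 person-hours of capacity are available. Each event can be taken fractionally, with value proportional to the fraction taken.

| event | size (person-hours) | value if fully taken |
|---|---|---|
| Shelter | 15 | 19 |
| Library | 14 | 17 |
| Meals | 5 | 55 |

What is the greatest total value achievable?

Rank by value-to-size ratio: Meals 55/5≈11, Shelter 19/15≈1.27, Library 17/14≈1.21.
Take all of Meals (5 person-hours, value 55) — 15 person-hours left.
All 15 person-hours of Shelter fit (value 19) — 0 remain.
Total value = 74.

74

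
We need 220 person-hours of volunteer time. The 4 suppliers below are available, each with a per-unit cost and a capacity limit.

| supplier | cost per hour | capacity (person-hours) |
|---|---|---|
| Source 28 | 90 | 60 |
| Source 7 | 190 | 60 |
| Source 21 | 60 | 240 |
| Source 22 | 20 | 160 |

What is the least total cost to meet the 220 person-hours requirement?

Use suppliers in increasing cost order.
Take 160 from Source 22 at 20 → need 60 more.
Take 60 from Source 21 at 60 to finish.
Source 28, Source 7: unused.
Cost = 160×20 + 60×60 = 6800.

6800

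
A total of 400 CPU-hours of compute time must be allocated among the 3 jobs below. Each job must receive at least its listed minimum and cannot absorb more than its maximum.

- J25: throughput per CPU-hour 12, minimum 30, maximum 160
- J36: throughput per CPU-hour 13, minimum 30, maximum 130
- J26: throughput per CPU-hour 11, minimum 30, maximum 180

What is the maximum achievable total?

Meeting every minimum uses 30+30+30 = 90 CPU-hours, leaving 310.
Rank by throughput per CPU-hour: J36 13 > J25 12 > J26 11.
J36 takes 100 more to reach its cap of 130 → 210 left.
Give J25 130 more to hit its cap of 160 → 80 left.
J26 has room for 150 more but only 80 remain, so it gets 110.
Total = 12×160 + 13×130 + 11×110 = 4820.

4820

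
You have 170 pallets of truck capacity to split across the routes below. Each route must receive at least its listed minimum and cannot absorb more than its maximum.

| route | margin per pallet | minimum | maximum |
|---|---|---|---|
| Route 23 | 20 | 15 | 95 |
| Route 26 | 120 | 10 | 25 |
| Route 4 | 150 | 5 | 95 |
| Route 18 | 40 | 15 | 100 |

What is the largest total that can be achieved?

Meeting every minimum uses 15+10+5+15 = 45 pallets, leaving 125.
Highest margin per pallet first: Route 4 150 > Route 26 120 > Route 18 40 > Route 23 20.
Route 4: +90 to 95 (cap) ; 35 left.
Route 26 takes 15 more to reach its cap of 25 ; 20 left.
Only 20 left; Route 18 takes them to reach 35.
Total = 20×15 + 120×25 + 150×95 + 40×35 = 18950.

18950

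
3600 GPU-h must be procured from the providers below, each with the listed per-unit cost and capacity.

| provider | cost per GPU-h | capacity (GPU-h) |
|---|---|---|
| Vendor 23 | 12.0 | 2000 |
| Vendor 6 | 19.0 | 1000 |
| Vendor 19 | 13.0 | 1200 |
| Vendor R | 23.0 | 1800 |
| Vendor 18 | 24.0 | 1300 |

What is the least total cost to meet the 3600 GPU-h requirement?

Cheapest first:
Vendor 23 at 12.0: take all 2000 GPU-h ; 1600 still needed.
Vendor 19 at 13.0: take all 1200 GPU-h ; 400 still needed.
Vendor 6 (19.0): take the remaining 400 ; done.
Vendor R, Vendor 18: unused.
Cost = 2000×12.0 + 1200×13.0 + 400×19.0 = 47200.

47200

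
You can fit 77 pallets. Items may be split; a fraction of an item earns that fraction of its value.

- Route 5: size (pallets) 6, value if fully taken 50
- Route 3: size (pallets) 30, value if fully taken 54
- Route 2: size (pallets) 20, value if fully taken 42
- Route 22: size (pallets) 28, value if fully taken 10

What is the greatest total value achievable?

153.5

Rank by value-to-size ratio: Route 5 50/6≈8.33, Route 2 42/20≈2.1, Route 3 54/30≈1.8, Route 22 10/28≈0.357.
All 6 pallets of Route 5 fit (value 50) → 71 remain.
Route 2: take in full, 20 pallets for value 42 → 51 left.
Route 3: take in full, 30 pallets for value 54 → 21 left.
Fill the last 21 pallets with part of Route 22: 21/28 of it earns 7.5.
Total value = 153.5.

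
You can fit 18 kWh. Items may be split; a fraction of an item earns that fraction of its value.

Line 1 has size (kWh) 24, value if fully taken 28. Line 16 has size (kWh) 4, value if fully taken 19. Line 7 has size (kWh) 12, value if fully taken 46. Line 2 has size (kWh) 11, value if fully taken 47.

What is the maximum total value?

77.5

Rank by value-to-size ratio: Line 16 19/4≈4.75, Line 2 47/11≈4.27, Line 7 46/12≈3.83, Line 1 28/24≈1.17.
Line 16: take in full, 4 kWh for value 19 — 14 left.
Take all of Line 2 (11 kWh, value 47) — 3 kWh left.
Only 3 kWh remain; take 3/12 of Line 7 for value 46×3/12 = 11.5.
Total value = 77.5.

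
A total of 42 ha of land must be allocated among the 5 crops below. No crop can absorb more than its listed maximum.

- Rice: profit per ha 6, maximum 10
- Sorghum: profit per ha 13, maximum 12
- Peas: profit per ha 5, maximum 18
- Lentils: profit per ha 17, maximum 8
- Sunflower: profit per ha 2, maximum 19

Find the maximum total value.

412

Highest profit per ha first: Lentils 17 > Sorghum 13 > Rice 6 > Peas 5 > Sunflower 2.
Lentils takes 8 to reach its cap of 8 ; 34 left.
Sorghum takes 12 to reach its cap of 12 ; 22 left.
Rice takes 10 to reach its cap of 10 ; 12 left.
Peas: +12 (room for 18) → 12. Pool exhausted.
Total = 6×10 + 13×12 + 5×12 + 17×8 = 412.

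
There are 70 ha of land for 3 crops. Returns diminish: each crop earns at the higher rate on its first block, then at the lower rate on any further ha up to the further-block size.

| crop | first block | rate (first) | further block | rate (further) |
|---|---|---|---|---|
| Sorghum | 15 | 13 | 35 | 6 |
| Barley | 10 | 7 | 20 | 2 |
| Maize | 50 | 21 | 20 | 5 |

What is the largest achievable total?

Rank every tier by rate: Maize/T1 21 > Sorghum/T1 13 > Barley/T1 7 > Sorghum/T2 6 > Maize/T2 5 > Barley/T2 2.
Maize T1 at 21: fill all 50 → 20 left.
Sorghum T1 at 13: fill all 15 → 5 left.
5 remain; put them into Barley T1 at 7.
Total = 21×50 + 13×15 + 7×5 = 1280.

1280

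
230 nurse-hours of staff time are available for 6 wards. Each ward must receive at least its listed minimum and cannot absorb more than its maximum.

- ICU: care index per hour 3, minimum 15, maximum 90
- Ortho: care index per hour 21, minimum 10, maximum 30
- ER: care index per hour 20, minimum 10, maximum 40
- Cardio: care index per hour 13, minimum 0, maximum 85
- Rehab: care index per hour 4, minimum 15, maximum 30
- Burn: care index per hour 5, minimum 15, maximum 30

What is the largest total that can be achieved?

2850

Meeting every minimum uses 15+10+10+0+15+15 = 65 nurse-hours, leaving 165.
Highest care index per hour first: Ortho 21 > ER 20 > Cardio 13 > Burn 5 > Rehab 4 > ICU 3.
Ortho takes 20 more to reach its cap of 30 ; 145 left.
ER: +30 to 40 (cap) ; 115 left.
Give Cardio 85 more to hit its cap of 85 ; 30 left.
Give Burn 15 more to hit its cap of 30 ; 15 left.
Rehab takes 15 more to reach its cap of 30 ; 0 left.
Total = 3×15 + 21×30 + 20×40 + 13×85 + 4×30 + 5×30 = 2850.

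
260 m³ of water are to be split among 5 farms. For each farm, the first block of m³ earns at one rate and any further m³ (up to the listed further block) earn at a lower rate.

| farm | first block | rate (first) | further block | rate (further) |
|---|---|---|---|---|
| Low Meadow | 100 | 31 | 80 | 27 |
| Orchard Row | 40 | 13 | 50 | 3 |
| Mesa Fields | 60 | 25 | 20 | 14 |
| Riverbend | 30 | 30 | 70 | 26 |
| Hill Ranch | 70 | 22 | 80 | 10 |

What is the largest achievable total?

7460

Rank every tier by rate: Low Meadow/T1 31 > Riverbend/T1 30 > Low Meadow/T2 27 > Riverbend/T2 26 > Mesa Fields/T1 25 > Hill Ranch/T1 22 > Mesa Fields/T2 14 > Orchard Row/T1 13 > Hill Ranch/T2 10 > Orchard Row/T2 3.
Low Meadow T1 at 31: fill all 100 → 160 left.
Fill Riverbend T1 block (30 at 30) → 130 left.
Fill Low Meadow T2 block (80 at 27) → 50 left.
50 remain; put them into Riverbend T2 at 26.
Total = 31×100 + 30×30 + 27×80 + 26×50 = 7460.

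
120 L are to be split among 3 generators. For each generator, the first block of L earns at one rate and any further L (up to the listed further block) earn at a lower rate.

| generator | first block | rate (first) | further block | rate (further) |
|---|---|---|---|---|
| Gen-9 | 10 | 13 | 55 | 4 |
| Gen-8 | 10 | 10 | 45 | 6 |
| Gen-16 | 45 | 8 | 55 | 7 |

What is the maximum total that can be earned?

Order all 6 blocks by rate: Gen-9/T1 13 > Gen-8/T1 10 > Gen-16/T1 8 > Gen-16/T2 7 > Gen-8/T2 6 > Gen-9/T2 4.
Gen-9/T1 (13): +10 — 110 left.
Gen-8 T1 at 10: fill all 10 — 100 left.
Fill Gen-16 T1 block (45 at 8) — 55 left.
Gen-16 T2 at 7: fill all 55 — 0 left.
Total = 13×10 + 10×10 + 8×45 + 7×55 = 975.

975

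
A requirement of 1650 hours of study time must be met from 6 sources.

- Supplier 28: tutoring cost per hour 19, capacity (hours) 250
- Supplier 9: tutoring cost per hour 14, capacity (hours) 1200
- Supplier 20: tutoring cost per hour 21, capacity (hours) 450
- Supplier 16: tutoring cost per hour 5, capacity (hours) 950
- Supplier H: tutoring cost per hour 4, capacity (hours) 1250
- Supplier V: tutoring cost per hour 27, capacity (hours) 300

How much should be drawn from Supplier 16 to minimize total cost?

400

Fill from the cheapest source first.
Supplier H (4): use full 1250 ; 400 hours to go.
Supplier 16 (5): take the remaining 400 ; done.
Supplier 9, Supplier 28, Supplier 20, Supplier V: unused.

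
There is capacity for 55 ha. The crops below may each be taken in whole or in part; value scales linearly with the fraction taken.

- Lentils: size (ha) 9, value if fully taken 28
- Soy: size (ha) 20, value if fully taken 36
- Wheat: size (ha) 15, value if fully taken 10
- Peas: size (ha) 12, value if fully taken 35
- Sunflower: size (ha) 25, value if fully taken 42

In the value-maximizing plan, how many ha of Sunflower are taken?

Best value per unit of size first: Lentils 28/9≈3.11, Peas 35/12≈2.92, Soy 36/20≈1.8, Sunflower 42/25≈1.68, Wheat 10/15≈0.667.
Lentils: take in full, 9 ha for value 28 ; 46 left.
All 12 ha of Peas fit (value 35) ; 34 remain.
Take all of Soy (20 ha, value 36) ; 14 ha left.
14 ha left: a 14/25 share of Sunflower gives 42×14/25 = 23.52.

14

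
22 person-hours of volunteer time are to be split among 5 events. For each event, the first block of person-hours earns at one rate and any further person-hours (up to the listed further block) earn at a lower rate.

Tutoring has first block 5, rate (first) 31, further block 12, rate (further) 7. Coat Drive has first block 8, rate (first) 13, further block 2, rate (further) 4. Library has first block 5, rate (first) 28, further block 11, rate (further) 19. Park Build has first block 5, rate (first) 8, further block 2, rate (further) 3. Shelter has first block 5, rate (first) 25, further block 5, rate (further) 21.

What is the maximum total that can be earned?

563

Treat each block as its own option and order by rate: Tutoring/tier1 31 > Library/tier1 28 > Shelter/tier1 25 > Shelter/tier2 21 > Library/tier2 19 > Coat Drive/tier1 13 > Park Build/tier1 8 > Tutoring/tier2 7 > Coat Drive/tier2 4 > Park Build/tier2 3.
Tutoring/tier1 (31): +5 ; 17 left.
Library/tier1 (28): +5 ; 12 left.
Shelter/tier1 (25): +5 ; 7 left.
Fill Shelter tier2 block (5 at 21) ; 2 left.
2 remain; put them into Library tier2 at 19.
Total = 31×5 + 28×5 + 25×5 + 21×5 + 19×2 = 563.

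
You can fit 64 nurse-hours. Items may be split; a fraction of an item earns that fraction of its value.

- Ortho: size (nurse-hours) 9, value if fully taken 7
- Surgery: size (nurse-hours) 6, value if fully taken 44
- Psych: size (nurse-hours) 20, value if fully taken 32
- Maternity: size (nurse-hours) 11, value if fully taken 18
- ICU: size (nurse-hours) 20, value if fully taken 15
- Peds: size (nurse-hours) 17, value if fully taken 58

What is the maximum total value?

159.75

Best value per unit of size first: Surgery 44/6≈7.33, Peds 58/17≈3.41, Maternity 18/11≈1.64, Psych 32/20≈1.6, Ortho 7/9≈0.778, ICU 15/20≈0.75.
All 6 nurse-hours of Surgery fit (value 44) — 58 remain.
Peds: take in full, 17 nurse-hours for value 58 — 41 left.
All 11 nurse-hours of Maternity fit (value 18) — 30 remain.
Psych: take in full, 20 nurse-hours for value 32 — 10 left.
Take all of Ortho (9 nurse-hours, value 7) — 1 nurse-hours left.
Fill the last 1 nurse-hours with part of ICU: 1/20 of it earns 0.75.
Total value = 159.75.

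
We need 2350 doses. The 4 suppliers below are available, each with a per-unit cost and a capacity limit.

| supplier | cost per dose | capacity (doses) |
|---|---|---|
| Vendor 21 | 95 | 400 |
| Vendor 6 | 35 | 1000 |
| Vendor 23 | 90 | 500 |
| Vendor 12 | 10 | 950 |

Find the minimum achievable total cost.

80500

Use suppliers in increasing cost order.
Take 950 from Vendor 12 at 10 — need 1400 more.
Vendor 6 (35): use full 1000 — 400 doses to go.
Vendor 23 at 90: take 400 of its 500 — requirement met.
Vendor 21: unused.
Cost = 950×10 + 1000×35 + 400×90 = 80500.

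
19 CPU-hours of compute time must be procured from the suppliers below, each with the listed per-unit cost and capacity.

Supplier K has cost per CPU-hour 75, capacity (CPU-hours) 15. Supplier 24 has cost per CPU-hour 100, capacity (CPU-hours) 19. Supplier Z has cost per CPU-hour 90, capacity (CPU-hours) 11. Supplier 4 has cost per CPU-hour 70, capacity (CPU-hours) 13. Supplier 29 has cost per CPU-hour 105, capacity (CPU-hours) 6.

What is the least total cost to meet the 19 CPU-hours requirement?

Fill from the cheapest supplier first.
Take 13 from Supplier 4 at 70 → need 6 more.
Supplier K at 75: take 6 of its 15 → requirement met.
Supplier Z, Supplier 24, Supplier 29: unused.
Cost = 13×70 + 6×75 = 1360.

1360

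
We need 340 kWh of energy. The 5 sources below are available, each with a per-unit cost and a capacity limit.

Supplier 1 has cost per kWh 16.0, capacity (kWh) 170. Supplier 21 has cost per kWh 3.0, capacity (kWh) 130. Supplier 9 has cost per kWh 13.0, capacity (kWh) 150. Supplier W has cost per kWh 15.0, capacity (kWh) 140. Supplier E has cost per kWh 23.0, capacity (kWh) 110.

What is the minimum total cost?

3240

Cheapest first:
Take 130 from Supplier 21 at 3.0 → need 210 more.
Take 150 from Supplier 9 at 13.0 → need 60 more.
Supplier W at 15.0: take 60 of its 140 → requirement met.
Supplier 1, Supplier E: unused.
Cost = 130×3.0 + 150×13.0 + 60×15.0 = 3240.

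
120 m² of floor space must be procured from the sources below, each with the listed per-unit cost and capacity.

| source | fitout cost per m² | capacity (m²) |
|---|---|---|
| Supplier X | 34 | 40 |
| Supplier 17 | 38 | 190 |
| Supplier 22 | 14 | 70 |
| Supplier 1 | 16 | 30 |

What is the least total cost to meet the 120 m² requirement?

2140

Cheapest first:
Take 70 from Supplier 22 at 14 — need 50 more.
Take 30 from Supplier 1 at 16 — need 20 more.
Take 20 from Supplier X at 34 to finish.
Supplier 17: unused.
Cost = 70×14 + 30×16 + 20×34 = 2140.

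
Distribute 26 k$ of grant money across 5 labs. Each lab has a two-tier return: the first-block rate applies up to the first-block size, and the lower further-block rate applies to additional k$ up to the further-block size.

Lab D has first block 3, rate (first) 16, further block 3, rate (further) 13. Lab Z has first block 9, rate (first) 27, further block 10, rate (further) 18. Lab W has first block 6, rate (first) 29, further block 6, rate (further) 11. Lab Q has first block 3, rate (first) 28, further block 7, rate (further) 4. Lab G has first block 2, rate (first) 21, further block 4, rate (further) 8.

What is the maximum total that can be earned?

651

Order all 10 blocks by rate: Lab W/tier1 29 > Lab Q/tier1 28 > Lab Z/tier1 27 > Lab G/tier1 21 > Lab Z/tier2 18 > Lab D/tier1 16 > Lab D/tier2 13 > Lab W/tier2 11 > Lab G/tier2 8 > Lab Q/tier2 4.
Lab W tier1 at 29: fill all 6 — 20 left.
Fill Lab Q tier1 block (3 at 28) — 17 left.
Fill Lab Z tier1 block (9 at 27) — 8 left.
Fill Lab G tier1 block (2 at 21) — 6 left.
Lab Z tier2 at 18: only 6 left, fill 6.
Total = 29×6 + 28×3 + 27×9 + 21×2 + 18×6 = 651.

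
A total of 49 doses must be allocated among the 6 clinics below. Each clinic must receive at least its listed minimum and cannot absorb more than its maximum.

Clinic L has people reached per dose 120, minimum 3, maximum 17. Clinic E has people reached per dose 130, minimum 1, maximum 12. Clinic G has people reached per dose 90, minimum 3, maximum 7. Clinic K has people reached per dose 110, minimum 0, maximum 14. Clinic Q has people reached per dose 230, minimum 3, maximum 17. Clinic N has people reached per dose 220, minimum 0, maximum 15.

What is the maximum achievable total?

9270

Meeting every minimum uses 3+1+3+0+3+0 = 10 doses, leaving 39.
Rank by people reached per dose: Clinic Q 230 > Clinic N 220 > Clinic E 130 > Clinic L 120 > Clinic K 110 > Clinic G 90.
Clinic Q: +14 to 17 (cap) → 25 left.
Clinic N: +15 to 15 (cap) → 10 left.
Only 10 left; Clinic E takes them to reach 11.
Total = 120×3 + 130×11 + 90×3 + 230×17 + 220×15 = 9270.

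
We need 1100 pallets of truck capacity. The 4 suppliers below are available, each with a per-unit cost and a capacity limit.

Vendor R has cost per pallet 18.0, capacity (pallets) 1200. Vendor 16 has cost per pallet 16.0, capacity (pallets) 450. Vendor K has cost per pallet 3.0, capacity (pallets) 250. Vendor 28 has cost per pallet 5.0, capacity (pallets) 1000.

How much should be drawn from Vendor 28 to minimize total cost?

Use suppliers in increasing cost order.
Vendor K (3.0): use full 250 — 850 pallets to go.
Take 850 from Vendor 28 at 5.0 to finish.
Vendor 16, Vendor R: unused.

850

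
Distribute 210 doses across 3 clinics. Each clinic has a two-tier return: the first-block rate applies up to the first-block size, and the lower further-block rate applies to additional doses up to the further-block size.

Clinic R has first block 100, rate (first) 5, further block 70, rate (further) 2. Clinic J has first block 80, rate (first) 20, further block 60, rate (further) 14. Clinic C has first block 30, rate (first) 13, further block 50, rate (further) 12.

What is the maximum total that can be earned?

Rank every tier by rate: Clinic J/T1 20 > Clinic J/T2 14 > Clinic C/T1 13 > Clinic C/T2 12 > Clinic R/T1 5 > Clinic R/T2 2.
Clinic J T1 at 20: fill all 80 ; 130 left.
Fill Clinic J T2 block (60 at 14) ; 70 left.
Clinic C/T1 (13): +30 ; 40 left.
Clinic C/T2: +40 of 50 at 12; pool empty.
Total = 20×80 + 14×60 + 13×30 + 12×40 = 3310.

3310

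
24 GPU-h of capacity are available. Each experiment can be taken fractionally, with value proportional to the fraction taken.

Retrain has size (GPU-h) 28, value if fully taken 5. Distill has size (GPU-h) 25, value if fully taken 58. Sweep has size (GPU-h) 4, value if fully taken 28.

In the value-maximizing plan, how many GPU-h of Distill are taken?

Best value per unit of size first: Sweep 28/4≈7, Distill 58/25≈2.32, Retrain 5/28≈0.179.
All 4 GPU-h of Sweep fit (value 28) ; 20 remain.
20 GPU-h left: a 20/25 share of Distill gives 58×20/25 = 46.4.

20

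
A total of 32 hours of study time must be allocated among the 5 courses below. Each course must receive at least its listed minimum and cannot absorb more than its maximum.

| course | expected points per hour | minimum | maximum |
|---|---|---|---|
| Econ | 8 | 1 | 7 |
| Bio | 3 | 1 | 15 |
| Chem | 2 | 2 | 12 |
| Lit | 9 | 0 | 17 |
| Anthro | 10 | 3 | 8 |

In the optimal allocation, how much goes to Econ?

Meeting every minimum uses 1+1+2+0+3 = 7 hours, leaving 25.
Highest expected points per hour first: Anthro 10 > Lit 9 > Econ 8 > Bio 3 > Chem 2.
Anthro: +5 to 8 (cap) ; 20 left.
Give Lit 17 more to hit its cap of 17 ; 3 left.
Econ has room for 6 more but only 3 remain, so it gets 4.

4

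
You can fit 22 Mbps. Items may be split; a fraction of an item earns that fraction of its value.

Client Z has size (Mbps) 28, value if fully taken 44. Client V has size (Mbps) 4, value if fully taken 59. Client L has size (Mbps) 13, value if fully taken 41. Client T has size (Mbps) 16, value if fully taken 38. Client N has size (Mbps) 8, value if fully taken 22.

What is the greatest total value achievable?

113.75

Best value per unit of size first: Client V 59/4≈14.8, Client L 41/13≈3.15, Client N 22/8≈2.75, Client T 38/16≈2.38, Client Z 44/28≈1.57.
Client V: take in full, 4 Mbps for value 59 — 18 left.
Client L: take in full, 13 Mbps for value 41 — 5 left.
Fill the last 5 Mbps with part of Client N: 5/8 of it earns 13.75.
Total value = 113.75.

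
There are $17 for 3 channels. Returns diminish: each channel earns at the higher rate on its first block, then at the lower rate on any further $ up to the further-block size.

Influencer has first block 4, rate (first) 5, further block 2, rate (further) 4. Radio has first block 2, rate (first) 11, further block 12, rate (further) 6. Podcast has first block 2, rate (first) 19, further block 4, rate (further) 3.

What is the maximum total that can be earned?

137

Rank every tier by rate: Podcast/T1 19 > Radio/T1 11 > Radio/T2 6 > Influencer/T1 5 > Influencer/T2 4 > Podcast/T2 3.
Podcast/T1 (19): +2 ; 15 left.
Radio T1 at 11: fill all 2 ; 13 left.
Fill Radio T2 block (12 at 6) ; 1 left.
1 remain; put them into Influencer T1 at 5.
Total = 19×2 + 11×2 + 6×12 + 5×1 = 137.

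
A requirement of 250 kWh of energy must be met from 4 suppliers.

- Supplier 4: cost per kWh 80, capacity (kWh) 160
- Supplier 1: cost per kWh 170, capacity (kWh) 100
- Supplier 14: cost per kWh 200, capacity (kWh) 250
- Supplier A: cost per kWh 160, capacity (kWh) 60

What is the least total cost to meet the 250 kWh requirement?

Fill from the cheapest supplier first.
Supplier 4 (80): use full 160 ; 90 kWh to go.
Take 60 from Supplier A at 160 ; need 30 more.
Supplier 1 at 170: take 30 of its 100 ; requirement met.
Supplier 14: unused.
Cost = 160×80 + 60×160 + 30×170 = 27500.

27500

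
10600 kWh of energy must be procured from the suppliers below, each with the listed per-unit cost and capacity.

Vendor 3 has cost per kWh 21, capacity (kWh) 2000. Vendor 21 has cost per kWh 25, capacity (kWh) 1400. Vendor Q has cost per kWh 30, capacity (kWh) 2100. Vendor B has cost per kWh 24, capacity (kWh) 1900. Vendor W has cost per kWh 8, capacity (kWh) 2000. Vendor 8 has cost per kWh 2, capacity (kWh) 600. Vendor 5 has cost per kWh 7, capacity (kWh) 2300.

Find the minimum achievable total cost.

Fill from the cheapest supplier first.
Vendor 8 (2): use full 600 — 10000 kWh to go.
Vendor 5 (7): use full 2300 — 7700 kWh to go.
Vendor W at 8: take all 2000 kWh — 5700 still needed.
Take 2000 from Vendor 3 at 21 — need 3700 more.
Vendor B at 24: take all 1900 kWh — 1800 still needed.
Vendor 21 (25): use full 1400 — 400 kWh to go.
Take 400 from Vendor Q at 30 to finish.
Cost = 600×2 + 2300×7 + 2000×8 + 2000×21 + 1900×24 + 1400×25 + 400×30 = 167900.

167900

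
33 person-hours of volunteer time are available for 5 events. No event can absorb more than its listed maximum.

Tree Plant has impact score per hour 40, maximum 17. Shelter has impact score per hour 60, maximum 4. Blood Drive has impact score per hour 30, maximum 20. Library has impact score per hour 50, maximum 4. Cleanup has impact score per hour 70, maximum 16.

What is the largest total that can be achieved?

1920

Highest impact score per hour first: Cleanup 70 > Shelter 60 > Library 50 > Tree Plant 40 > Blood Drive 30.
Cleanup takes 16 to reach its cap of 16 → 17 left.
Shelter: +4 to 4 (cap) → 13 left.
Library: +4 to 4 (cap) → 9 left.
Tree Plant has room for 17 but only 9 remain, so it gets 9.
Total = 40×9 + 60×4 + 50×4 + 70×16 = 1920.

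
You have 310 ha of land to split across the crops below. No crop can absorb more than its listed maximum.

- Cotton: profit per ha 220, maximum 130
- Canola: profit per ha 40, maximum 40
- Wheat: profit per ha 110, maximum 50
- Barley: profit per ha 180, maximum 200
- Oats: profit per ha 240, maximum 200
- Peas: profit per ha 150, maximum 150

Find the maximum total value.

72200

Rank by profit per ha: Oats 240 > Cotton 220 > Barley 180 > Peas 150 > Wheat 110 > Canola 40.
Give Oats 200 to hit its cap of 200 ; 110 left.
Cotton: +110 (room for 130) → 110. Pool exhausted.
Total = 220×110 + 240×200 = 72200.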